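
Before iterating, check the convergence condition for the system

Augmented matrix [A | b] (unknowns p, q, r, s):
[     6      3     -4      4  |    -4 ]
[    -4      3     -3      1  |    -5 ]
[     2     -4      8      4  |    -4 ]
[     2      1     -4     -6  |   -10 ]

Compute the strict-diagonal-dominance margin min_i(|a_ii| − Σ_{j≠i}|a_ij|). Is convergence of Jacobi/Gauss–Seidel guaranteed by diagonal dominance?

row 1: |6| − (3+4+4) = -5
row 2: |3| − (4+3+1) = -5
row 3: |8| − (2+4+4) = -2
row 4: |-6| − (2+1+4) = -1
minimum over rows = -5 → not strictly diagonally dominant

-5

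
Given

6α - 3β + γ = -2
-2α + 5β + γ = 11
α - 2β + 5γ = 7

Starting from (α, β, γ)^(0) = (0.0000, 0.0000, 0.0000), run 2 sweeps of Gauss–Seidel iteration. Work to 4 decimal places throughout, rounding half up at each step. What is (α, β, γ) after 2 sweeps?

(0.3178, 1.8685, 2.0838)

Iteration 1:
  α = (-2 - (-3)·0.0000 - (1)·0.0000) / (6) = -0.3333
  β = (11 - (-2)·-0.3333 - (1)·0.0000) / (5) = 2.0667
  γ = (7 - (1)·-0.3333 - (-2)·2.0667) / (5) = 2.2933
Iteration 2:
  α = (-2 - (-3)·2.0667 - (1)·2.2933) / (6) = 0.3178
  β = (11 - (-2)·0.3178 - (1)·2.2933) / (5) = 1.8685
  γ = (7 - (1)·0.3178 - (-2)·1.8685) / (5) = 2.0838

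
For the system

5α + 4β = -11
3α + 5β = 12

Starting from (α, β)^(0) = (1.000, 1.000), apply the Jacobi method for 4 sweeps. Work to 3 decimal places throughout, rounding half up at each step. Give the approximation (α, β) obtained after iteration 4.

(-5.867, 5.736)

Iteration 1:
  α = (-11 - (4)·1.000) / (5) = -3.000
  β = (12 - (3)·1.000) / (5) = 1.800
Iteration 2:
  α = (-11 - (4)·1.800) / (5) = -3.640
  β = (12 - (3)·-3.000) / (5) = 4.200
Iteration 3:
  α = (-11 - (4)·4.200) / (5) = -5.560
  β = (12 - (3)·-3.640) / (5) = 4.584
Iteration 4:
  α = (-11 - (4)·4.584) / (5) = -5.867
  β = (12 - (3)·-5.560) / (5) = 5.736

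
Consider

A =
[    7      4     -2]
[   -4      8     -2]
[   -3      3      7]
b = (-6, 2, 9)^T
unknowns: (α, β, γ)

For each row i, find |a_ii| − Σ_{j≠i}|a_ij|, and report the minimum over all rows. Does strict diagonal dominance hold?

1

row 1: |7| − (4+2) = 1
row 2: |8| − (4+2) = 2
row 3: |7| − (3+3) = 1
minimum over rows = 1 → strictly diagonally dominant (convergence guaranteed)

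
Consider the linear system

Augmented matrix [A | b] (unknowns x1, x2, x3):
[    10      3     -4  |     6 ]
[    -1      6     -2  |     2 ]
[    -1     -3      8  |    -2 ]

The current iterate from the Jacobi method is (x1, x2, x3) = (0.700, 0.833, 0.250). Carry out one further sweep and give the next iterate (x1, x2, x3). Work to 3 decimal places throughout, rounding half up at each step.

(0.450, 0.533, 0.150)

One sweep:
  x1 = (6 - (3)·0.833 - (-4)·0.250) / (10) = 0.450
  x2 = (2 - (-1)·0.700 - (-2)·0.250) / (6) = 0.533
  x3 = (-2 - (-1)·0.700 - (-3)·0.833) / (8) = 0.150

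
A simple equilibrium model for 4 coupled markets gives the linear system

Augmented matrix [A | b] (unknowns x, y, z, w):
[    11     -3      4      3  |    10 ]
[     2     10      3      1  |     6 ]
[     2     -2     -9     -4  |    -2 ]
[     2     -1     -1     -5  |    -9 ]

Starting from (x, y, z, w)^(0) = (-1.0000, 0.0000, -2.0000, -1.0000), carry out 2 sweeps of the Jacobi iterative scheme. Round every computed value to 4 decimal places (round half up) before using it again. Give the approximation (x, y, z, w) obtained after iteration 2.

(0.6657, -0.0951, -0.4869, 2.1748)

Iteration 1:
  x = (10 - (-3)·0.0000 - (4)·-2.0000 - (3)·-1.0000) / (11) = 1.9091
  y = (6 - (2)·-1.0000 - (3)·-2.0000 - (1)·-1.0000) / (10) = 1.5000
  z = (-2 - (2)·-1.0000 - (-2)·0.0000 - (-4)·-1.0000) / (-9) = 0.4444
  w = (-9 - (2)·-1.0000 - (-1)·0.0000 - (-1)·-2.0000) / (-5) = 1.8000
Iteration 2:
  x = (10 - (-3)·1.5000 - (4)·0.4444 - (3)·1.8000) / (11) = 0.6657
  y = (6 - (2)·1.9091 - (3)·0.4444 - (1)·1.8000) / (10) = -0.0951
  z = (-2 - (2)·1.9091 - (-2)·1.5000 - (-4)·1.8000) / (-9) = -0.4869
  w = (-9 - (2)·1.9091 - (-1)·1.5000 - (-1)·0.4444) / (-5) = 2.1748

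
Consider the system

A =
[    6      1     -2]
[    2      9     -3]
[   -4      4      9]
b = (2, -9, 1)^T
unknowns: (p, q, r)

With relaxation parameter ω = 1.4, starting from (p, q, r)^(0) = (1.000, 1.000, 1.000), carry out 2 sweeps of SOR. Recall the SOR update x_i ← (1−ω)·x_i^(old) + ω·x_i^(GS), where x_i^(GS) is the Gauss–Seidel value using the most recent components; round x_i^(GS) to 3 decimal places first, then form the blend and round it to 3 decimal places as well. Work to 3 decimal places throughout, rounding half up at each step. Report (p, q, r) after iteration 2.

Iteration 1:
  p: GS value = (2 - (1)·1.000 - (-2)·1.000) / (6) = 0.500;  p ← (1−ω)·1.000 + ω·0.500 = 0.300
  q: GS value = (-9 - (2)·0.300 - (-3)·1.000) / (9) = -0.733;  q ← (1−ω)·1.000 + ω·-0.733 = -1.426
  r: GS value = (1 - (-4)·0.300 - (4)·-1.426) / (9) = 0.878;  r ← (1−ω)·1.000 + ω·0.878 = 0.829
Iteration 2:
  p: GS value = (2 - (1)·-1.426 - (-2)·0.829) / (6) = 0.847;  p ← (1−ω)·0.300 + ω·0.847 = 1.066
  q: GS value = (-9 - (2)·1.066 - (-3)·0.829) / (9) = -0.961;  q ← (1−ω)·-1.426 + ω·-0.961 = -0.775
  r: GS value = (1 - (-4)·1.066 - (4)·-0.775) / (9) = 0.929;  r ← (1−ω)·0.829 + ω·0.929 = 0.969

(1.066, -0.775, 0.969)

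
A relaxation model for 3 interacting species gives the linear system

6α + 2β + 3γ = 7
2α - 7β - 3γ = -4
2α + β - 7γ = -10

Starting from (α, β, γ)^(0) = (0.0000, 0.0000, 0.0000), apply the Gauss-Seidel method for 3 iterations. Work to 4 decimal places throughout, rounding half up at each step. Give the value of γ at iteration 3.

Iteration 1:
  α = (7 - (2)·0.0000 - (3)·0.0000) / (6) = 1.1667
  β = (-4 - (2)·1.1667 - (-3)·0.0000) / (-7) = 0.9048
  γ = (-10 - (2)·1.1667 - (1)·0.9048) / (-7) = 1.8912
Iteration 2:
  α = (7 - (2)·0.9048 - (3)·1.8912) / (6) = -0.0805
  β = (-4 - (2)·-0.0805 - (-3)·1.8912) / (-7) = -0.2621
  γ = (-10 - (2)·-0.0805 - (1)·-0.2621) / (-7) = 1.3681
Iteration 3:
  α = (7 - (2)·-0.2621 - (3)·1.3681) / (6) = 0.5700
  β = (-4 - (2)·0.5700 - (-3)·1.3681) / (-7) = 0.1480
  γ = (-10 - (2)·0.5700 - (1)·0.1480) / (-7) = 1.6126

1.6126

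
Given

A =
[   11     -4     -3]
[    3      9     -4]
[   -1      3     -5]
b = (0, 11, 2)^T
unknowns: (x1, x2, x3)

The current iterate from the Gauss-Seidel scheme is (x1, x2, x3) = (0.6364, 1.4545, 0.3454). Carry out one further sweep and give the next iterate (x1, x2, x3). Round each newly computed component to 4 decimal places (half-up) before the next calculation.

(0.6231, 1.1680, 0.1762)

One sweep:
  x1 = (0 - (-4)·1.4545 - (-3)·0.3454) / (11) = 0.6231
  x2 = (11 - (3)·0.6231 - (-4)·0.3454) / (9) = 1.1680
  x3 = (2 - (-1)·0.6231 - (3)·1.1680) / (-5) = 0.1762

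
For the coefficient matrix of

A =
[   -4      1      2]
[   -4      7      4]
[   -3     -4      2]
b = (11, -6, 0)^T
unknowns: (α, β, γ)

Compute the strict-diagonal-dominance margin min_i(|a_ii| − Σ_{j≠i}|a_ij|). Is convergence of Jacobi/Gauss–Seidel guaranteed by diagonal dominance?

-5

row 1: |-4| − (1+2) = 1
row 2: |7| − (4+4) = -1
row 3: |2| − (3+4) = -5
minimum over rows = -5 → not strictly diagonally dominant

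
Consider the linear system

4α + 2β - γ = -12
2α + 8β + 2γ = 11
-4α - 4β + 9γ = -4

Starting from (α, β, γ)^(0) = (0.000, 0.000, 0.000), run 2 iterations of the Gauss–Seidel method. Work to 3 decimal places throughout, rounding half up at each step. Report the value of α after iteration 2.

Iteration 1:
  α = (-12 - (2)·0.000 - (-1)·0.000) / (4) = -3.000
  β = (11 - (2)·-3.000 - (2)·0.000) / (8) = 2.125
  γ = (-4 - (-4)·-3.000 - (-4)·2.125) / (9) = -0.833
Iteration 2:
  α = (-12 - (2)·2.125 - (-1)·-0.833) / (4) = -4.271
  β = (11 - (2)·-4.271 - (2)·-0.833) / (8) = 2.651
  γ = (-4 - (-4)·-4.271 - (-4)·2.651) / (9) = -1.164

-4.271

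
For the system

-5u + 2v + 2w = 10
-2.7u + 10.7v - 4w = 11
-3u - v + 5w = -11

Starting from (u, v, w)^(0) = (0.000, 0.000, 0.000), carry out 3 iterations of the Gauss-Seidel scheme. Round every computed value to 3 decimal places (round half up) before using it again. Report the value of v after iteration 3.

Iteration 1:
  u = (10 - (2)·0.000 - (2)·0.000) / (-5) = -2.000
  v = (11 - (-2.7)·-2.000 - (-4)·0.000) / (10.7) = 0.523
  w = (-11 - (-3)·-2.000 - (-1)·0.523) / (5) = -3.295
Iteration 2:
  u = (10 - (2)·0.523 - (2)·-3.295) / (-5) = -3.109
  v = (11 - (-2.7)·-3.109 - (-4)·-3.295) / (10.7) = -0.988
  w = (-11 - (-3)·-3.109 - (-1)·-0.988) / (5) = -4.263
Iteration 3:
  u = (10 - (2)·-0.988 - (2)·-4.263) / (-5) = -4.100
  v = (11 - (-2.7)·-4.100 - (-4)·-4.263) / (10.7) = -1.600
  w = (-11 - (-3)·-4.100 - (-1)·-1.600) / (5) = -4.980

-1.600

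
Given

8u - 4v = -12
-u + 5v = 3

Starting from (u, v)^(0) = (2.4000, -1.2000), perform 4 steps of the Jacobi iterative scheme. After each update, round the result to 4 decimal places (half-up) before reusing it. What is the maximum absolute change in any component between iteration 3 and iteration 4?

0.1140

Iteration 1:
  u = (-12 - (-4)·-1.2000) / (8) = -2.1000
  v = (3 - (-1)·2.4000) / (5) = 1.0800
Iteration 2:
  u = (-12 - (-4)·1.0800) / (8) = -0.9600
  v = (3 - (-1)·-2.1000) / (5) = 0.1800
Iteration 3:
  u = (-12 - (-4)·0.1800) / (8) = -1.4100
  v = (3 - (-1)·-0.9600) / (5) = 0.4080
Iteration 4:
  u = (-12 - (-4)·0.4080) / (8) = -1.2960
  v = (3 - (-1)·-1.4100) / (5) = 0.3180
Change: (0.1140, -0.0900) → max |·| = 0.1140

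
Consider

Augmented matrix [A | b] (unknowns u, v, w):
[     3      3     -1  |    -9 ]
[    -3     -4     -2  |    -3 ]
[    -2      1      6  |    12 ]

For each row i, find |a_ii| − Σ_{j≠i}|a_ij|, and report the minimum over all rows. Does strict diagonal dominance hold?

row 1: |3| − (3+1) = -1
row 2: |-4| − (3+2) = -1
row 3: |6| − (2+1) = 3
minimum over rows = -1 → not strictly diagonally dominant

-1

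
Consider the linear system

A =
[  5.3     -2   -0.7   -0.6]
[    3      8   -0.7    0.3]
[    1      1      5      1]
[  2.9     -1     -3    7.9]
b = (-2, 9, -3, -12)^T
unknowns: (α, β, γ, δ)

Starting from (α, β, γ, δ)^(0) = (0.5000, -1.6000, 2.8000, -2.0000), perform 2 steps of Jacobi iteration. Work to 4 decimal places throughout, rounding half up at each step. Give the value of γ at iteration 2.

-0.5156

Iteration 1:
  α = (-2 - (-2)·-1.6000 - (-0.7)·2.8000 - (-0.6)·-2.0000) / (5.3) = -0.8377
  β = (9 - (3)·0.5000 - (-0.7)·2.8000 - (0.3)·-2.0000) / (8) = 1.2575
  γ = (-3 - (1)·0.5000 - (1)·-1.6000 - (1)·-2.0000) / (5) = 0.0200
  δ = (-12 - (2.9)·0.5000 - (-1)·-1.6000 - (-3)·2.8000) / (7.9) = -0.8418
Iteration 2:
  α = (-2 - (-2)·1.2575 - (-0.7)·0.0200 - (-0.6)·-0.8418) / (5.3) = 0.0045
  β = (9 - (3)·-0.8377 - (-0.7)·0.0200 - (0.3)·-0.8418) / (8) = 1.4725
  γ = (-3 - (1)·-0.8377 - (1)·1.2575 - (1)·-0.8418) / (5) = -0.5156
  δ = (-12 - (2.9)·-0.8377 - (-1)·1.2575 - (-3)·0.0200) / (7.9) = -1.0447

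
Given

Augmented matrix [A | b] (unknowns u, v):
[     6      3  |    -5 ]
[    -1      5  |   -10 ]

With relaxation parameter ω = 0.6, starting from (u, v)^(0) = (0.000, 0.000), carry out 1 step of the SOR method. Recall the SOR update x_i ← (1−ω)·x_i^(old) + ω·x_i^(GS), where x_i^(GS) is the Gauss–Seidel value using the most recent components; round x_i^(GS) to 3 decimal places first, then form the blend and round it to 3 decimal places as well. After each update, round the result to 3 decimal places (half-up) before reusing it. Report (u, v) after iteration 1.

(-0.500, -1.260)

Iteration 1:
  u: GS value = (-5 - (3)·0.000) / (6) = -0.833;  u ← (1−ω)·0.000 + ω·-0.833 = -0.500
  v: GS value = (-10 - (-1)·-0.500) / (5) = -2.100;  v ← (1−ω)·0.000 + ω·-2.100 = -1.260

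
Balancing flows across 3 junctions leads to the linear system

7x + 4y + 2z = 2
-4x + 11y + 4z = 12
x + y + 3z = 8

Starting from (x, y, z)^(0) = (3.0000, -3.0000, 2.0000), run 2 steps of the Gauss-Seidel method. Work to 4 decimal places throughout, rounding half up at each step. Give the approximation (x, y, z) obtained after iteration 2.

(-0.7607, 0.1248, 2.8786)

Iteration 1:
  x = (2 - (4)·-3.0000 - (2)·2.0000) / (7) = 1.4286
  y = (12 - (-4)·1.4286 - (4)·2.0000) / (11) = 0.8831
  z = (8 - (1)·1.4286 - (1)·0.8831) / (3) = 1.8961
Iteration 2:
  x = (2 - (4)·0.8831 - (2)·1.8961) / (7) = -0.7607
  y = (12 - (-4)·-0.7607 - (4)·1.8961) / (11) = 0.1248
  z = (8 - (1)·-0.7607 - (1)·0.1248) / (3) = 2.8786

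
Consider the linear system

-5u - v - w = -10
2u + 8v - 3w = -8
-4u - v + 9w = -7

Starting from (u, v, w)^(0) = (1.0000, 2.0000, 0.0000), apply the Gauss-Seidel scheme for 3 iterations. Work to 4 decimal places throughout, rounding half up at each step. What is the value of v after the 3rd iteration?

-1.5533

Iteration 1:
  u = (-10 - (-1)·2.0000 - (-1)·0.0000) / (-5) = 1.6000
  v = (-8 - (2)·1.6000 - (-3)·0.0000) / (8) = -1.4000
  w = (-7 - (-4)·1.6000 - (-1)·-1.4000) / (9) = -0.2222
Iteration 2:
  u = (-10 - (-1)·-1.4000 - (-1)·-0.2222) / (-5) = 2.3244
  v = (-8 - (2)·2.3244 - (-3)·-0.2222) / (8) = -1.6644
  w = (-7 - (-4)·2.3244 - (-1)·-1.6644) / (9) = 0.0704
Iteration 3:
  u = (-10 - (-1)·-1.6644 - (-1)·0.0704) / (-5) = 2.3188
  v = (-8 - (2)·2.3188 - (-3)·0.0704) / (8) = -1.5533
  w = (-7 - (-4)·2.3188 - (-1)·-1.5533) / (9) = 0.0802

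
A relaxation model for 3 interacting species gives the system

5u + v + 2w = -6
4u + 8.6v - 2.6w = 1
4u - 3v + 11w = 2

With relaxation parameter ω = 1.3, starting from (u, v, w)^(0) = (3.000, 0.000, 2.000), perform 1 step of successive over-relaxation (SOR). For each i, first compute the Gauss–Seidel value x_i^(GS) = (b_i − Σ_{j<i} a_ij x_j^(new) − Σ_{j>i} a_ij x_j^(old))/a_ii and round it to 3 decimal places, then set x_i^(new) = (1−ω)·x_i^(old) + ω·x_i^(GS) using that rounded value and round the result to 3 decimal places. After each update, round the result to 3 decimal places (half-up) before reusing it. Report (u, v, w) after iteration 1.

(-3.500, 3.054, 2.373)

Iteration 1:
  u: GS value = (-6 - (1)·0.000 - (2)·2.000) / (5) = -2.000;  u ← (1−ω)·3.000 + ω·-2.000 = -3.500
  v: GS value = (1 - (4)·-3.500 - (-2.6)·2.000) / (8.6) = 2.349;  v ← (1−ω)·0.000 + ω·2.349 = 3.054
  w: GS value = (2 - (4)·-3.500 - (-3)·3.054) / (11) = 2.287;  w ← (1−ω)·2.000 + ω·2.287 = 2.373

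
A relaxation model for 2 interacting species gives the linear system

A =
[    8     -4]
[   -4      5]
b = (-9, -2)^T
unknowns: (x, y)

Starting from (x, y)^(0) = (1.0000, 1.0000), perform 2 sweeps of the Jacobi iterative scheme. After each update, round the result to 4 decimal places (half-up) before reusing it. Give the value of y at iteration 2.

-0.9000

Iteration 1:
  x = (-9 - (-4)·1.0000) / (8) = -0.6250
  y = (-2 - (-4)·1.0000) / (5) = 0.4000
Iteration 2:
  x = (-9 - (-4)·0.4000) / (8) = -0.9250
  y = (-2 - (-4)·-0.6250) / (5) = -0.9000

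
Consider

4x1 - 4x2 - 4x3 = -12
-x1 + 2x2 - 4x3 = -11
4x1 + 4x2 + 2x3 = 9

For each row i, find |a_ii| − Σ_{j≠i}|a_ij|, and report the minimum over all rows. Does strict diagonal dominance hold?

-6

row 1: |4| − (4+4) = -4
row 2: |2| − (1+4) = -3
row 3: |2| − (4+4) = -6
minimum over rows = -6 → not strictly diagonally dominant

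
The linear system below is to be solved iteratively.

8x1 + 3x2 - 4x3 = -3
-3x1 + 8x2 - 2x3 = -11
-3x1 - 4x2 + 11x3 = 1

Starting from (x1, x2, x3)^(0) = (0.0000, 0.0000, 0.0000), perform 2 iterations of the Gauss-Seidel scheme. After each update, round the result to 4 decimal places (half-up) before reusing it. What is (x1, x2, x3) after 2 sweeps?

(-0.0879, -1.5486, -0.4962)

Iteration 1:
  x1 = (-3 - (3)·0.0000 - (-4)·0.0000) / (8) = -0.3750
  x2 = (-11 - (-3)·-0.3750 - (-2)·0.0000) / (8) = -1.5156
  x3 = (1 - (-3)·-0.3750 - (-4)·-1.5156) / (11) = -0.5625
Iteration 2:
  x1 = (-3 - (3)·-1.5156 - (-4)·-0.5625) / (8) = -0.0879
  x2 = (-11 - (-3)·-0.0879 - (-2)·-0.5625) / (8) = -1.5486
  x3 = (1 - (-3)·-0.0879 - (-4)·-1.5486) / (11) = -0.4962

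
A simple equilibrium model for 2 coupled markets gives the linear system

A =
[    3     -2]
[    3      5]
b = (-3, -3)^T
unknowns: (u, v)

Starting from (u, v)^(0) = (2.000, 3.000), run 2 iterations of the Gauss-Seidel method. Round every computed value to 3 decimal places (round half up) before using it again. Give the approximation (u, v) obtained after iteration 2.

Iteration 1:
  u = (-3 - (-2)·3.000) / (3) = 1.000
  v = (-3 - (3)·1.000) / (5) = -1.200
Iteration 2:
  u = (-3 - (-2)·-1.200) / (3) = -1.800
  v = (-3 - (3)·-1.800) / (5) = 0.480

(-1.800, 0.480)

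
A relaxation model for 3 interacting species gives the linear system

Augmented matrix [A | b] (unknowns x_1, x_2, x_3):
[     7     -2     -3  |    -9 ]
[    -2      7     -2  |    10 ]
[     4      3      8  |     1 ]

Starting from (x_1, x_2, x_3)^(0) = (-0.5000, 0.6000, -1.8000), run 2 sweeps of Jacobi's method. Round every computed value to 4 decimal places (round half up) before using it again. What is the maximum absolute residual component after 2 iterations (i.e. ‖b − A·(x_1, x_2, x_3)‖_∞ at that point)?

Iteration 1:
  x_1 = (-9 - (-2)·0.6000 - (-3)·-1.8000) / (7) = -1.8857
  x_2 = (10 - (-2)·-0.5000 - (-2)·-1.8000) / (7) = 0.7714
  x_3 = (1 - (4)·-0.5000 - (3)·0.6000) / (8) = 0.1500
Iteration 2:
  x_1 = (-9 - (-2)·0.7714 - (-3)·0.1500) / (7) = -1.0010
  x_2 = (10 - (-2)·-1.8857 - (-2)·0.1500) / (7) = 0.9327
  x_3 = (1 - (4)·-1.8857 - (3)·0.7714) / (8) = 0.7786
Residual b − A·x = (2.2082, 3.0263, -4.0229); ∞-norm = 4.0229

4.0229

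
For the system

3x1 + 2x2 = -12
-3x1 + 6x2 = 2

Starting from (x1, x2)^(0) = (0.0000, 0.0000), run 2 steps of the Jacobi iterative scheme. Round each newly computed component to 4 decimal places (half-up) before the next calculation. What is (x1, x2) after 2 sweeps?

(-4.2222, -1.6667)

Iteration 1:
  x1 = (-12 - (2)·0.0000) / (3) = -4.0000
  x2 = (2 - (-3)·0.0000) / (6) = 0.3333
Iteration 2:
  x1 = (-12 - (2)·0.3333) / (3) = -4.2222
  x2 = (2 - (-3)·-4.0000) / (6) = -1.6667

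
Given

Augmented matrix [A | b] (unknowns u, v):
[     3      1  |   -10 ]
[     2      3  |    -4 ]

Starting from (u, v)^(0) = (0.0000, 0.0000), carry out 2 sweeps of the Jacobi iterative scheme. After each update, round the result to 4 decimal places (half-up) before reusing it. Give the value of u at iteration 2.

Iteration 1:
  u = (-10 - (1)·0.0000) / (3) = -3.3333
  v = (-4 - (2)·0.0000) / (3) = -1.3333
Iteration 2:
  u = (-10 - (1)·-1.3333) / (3) = -2.8889
  v = (-4 - (2)·-3.3333) / (3) = 0.8889

-2.8889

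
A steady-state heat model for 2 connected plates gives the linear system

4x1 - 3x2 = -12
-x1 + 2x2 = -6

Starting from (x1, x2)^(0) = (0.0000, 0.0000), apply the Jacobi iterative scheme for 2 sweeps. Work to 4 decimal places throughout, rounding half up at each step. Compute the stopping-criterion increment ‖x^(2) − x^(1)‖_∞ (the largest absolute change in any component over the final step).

2.2500

Iteration 1:
  x1 = (-12 - (-3)·0.0000) / (4) = -3.0000
  x2 = (-6 - (-1)·0.0000) / (2) = -3.0000
Iteration 2:
  x1 = (-12 - (-3)·-3.0000) / (4) = -5.2500
  x2 = (-6 - (-1)·-3.0000) / (2) = -4.5000
Change: (-2.2500, -1.5000) → max |·| = 2.2500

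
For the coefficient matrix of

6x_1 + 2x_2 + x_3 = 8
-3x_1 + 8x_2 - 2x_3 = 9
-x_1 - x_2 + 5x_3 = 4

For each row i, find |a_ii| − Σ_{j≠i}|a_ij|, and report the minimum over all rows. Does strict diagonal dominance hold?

3

row 1: |6| − (2+1) = 3
row 2: |8| − (3+2) = 3
row 3: |5| − (1+1) = 3
minimum over rows = 3 → strictly diagonally dominant (convergence guaranteed)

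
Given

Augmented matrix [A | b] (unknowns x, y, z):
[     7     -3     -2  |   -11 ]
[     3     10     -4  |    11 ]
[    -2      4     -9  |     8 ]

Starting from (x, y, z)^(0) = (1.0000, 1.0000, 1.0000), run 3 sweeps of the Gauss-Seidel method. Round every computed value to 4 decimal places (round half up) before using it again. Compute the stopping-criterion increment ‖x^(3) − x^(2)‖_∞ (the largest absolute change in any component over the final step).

Iteration 1:
  x = (-11 - (-3)·1.0000 - (-2)·1.0000) / (7) = -0.8571
  y = (11 - (3)·-0.8571 - (-4)·1.0000) / (10) = 1.7571
  z = (8 - (-2)·-0.8571 - (4)·1.7571) / (-9) = 0.0825
Iteration 2:
  x = (-11 - (-3)·1.7571 - (-2)·0.0825) / (7) = -0.7948
  y = (11 - (3)·-0.7948 - (-4)·0.0825) / (10) = 1.3714
  z = (8 - (-2)·-0.7948 - (4)·1.3714) / (-9) = -0.1028
Iteration 3:
  x = (-11 - (-3)·1.3714 - (-2)·-0.1028) / (7) = -1.0131
  y = (11 - (3)·-1.0131 - (-4)·-0.1028) / (10) = 1.3628
  z = (8 - (-2)·-1.0131 - (4)·1.3628) / (-9) = -0.0581
Change: (-0.2183, -0.0086, 0.0447) → max |·| = 0.2183

0.2183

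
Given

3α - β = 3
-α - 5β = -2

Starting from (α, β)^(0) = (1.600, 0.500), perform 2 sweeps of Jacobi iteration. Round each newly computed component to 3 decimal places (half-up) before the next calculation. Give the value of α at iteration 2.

Iteration 1:
  α = (3 - (-1)·0.500) / (3) = 1.167
  β = (-2 - (-1)·1.600) / (-5) = 0.080
Iteration 2:
  α = (3 - (-1)·0.080) / (3) = 1.027
  β = (-2 - (-1)·1.167) / (-5) = 0.167

1.027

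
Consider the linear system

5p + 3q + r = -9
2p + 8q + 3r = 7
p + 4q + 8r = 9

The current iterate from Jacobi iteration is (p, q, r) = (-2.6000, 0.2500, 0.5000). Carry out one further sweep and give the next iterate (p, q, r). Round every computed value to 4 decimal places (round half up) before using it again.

One sweep:
  p = (-9 - (3)·0.2500 - (1)·0.5000) / (5) = -2.0500
  q = (7 - (2)·-2.6000 - (3)·0.5000) / (8) = 1.3375
  r = (9 - (1)·-2.6000 - (4)·0.2500) / (8) = 1.3250

(-2.0500, 1.3375, 1.3250)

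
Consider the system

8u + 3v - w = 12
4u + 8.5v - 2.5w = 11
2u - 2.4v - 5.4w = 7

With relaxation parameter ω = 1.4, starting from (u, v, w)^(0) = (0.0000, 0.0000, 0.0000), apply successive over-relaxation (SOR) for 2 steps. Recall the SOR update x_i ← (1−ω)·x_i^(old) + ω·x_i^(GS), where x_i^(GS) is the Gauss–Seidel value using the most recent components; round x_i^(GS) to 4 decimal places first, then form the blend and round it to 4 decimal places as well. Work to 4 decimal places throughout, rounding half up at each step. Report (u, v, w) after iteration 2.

Iteration 1:
  u: GS value = (12 - (3)·0.0000 - (-1)·0.0000) / (8) = 1.5000;  u ← (1−ω)·0.0000 + ω·1.5000 = 2.1000
  v: GS value = (11 - (4)·2.1000 - (-2.5)·0.0000) / (8.5) = 0.3059;  v ← (1−ω)·0.0000 + ω·0.3059 = 0.4283
  w: GS value = (7 - (2)·2.1000 - (-2.4)·0.4283) / (-5.4) = -0.7089;  w ← (1−ω)·0.0000 + ω·-0.7089 = -0.9925
Iteration 2:
  u: GS value = (12 - (3)·0.4283 - (-1)·-0.9925) / (8) = 1.2153;  u ← (1−ω)·2.1000 + ω·1.2153 = 0.8614
  v: GS value = (11 - (4)·0.8614 - (-2.5)·-0.9925) / (8.5) = 0.5968;  v ← (1−ω)·0.4283 + ω·0.5968 = 0.6642
  w: GS value = (7 - (2)·0.8614 - (-2.4)·0.6642) / (-5.4) = -1.2725;  w ← (1−ω)·-0.9925 + ω·-1.2725 = -1.3845

(0.8614, 0.6642, -1.3845)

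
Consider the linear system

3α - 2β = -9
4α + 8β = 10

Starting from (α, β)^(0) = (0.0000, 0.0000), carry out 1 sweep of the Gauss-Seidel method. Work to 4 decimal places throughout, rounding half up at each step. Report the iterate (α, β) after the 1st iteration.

(-3.0000, 2.7500)

Iteration 1:
  α = (-9 - (-2)·0.0000) / (3) = -3.0000
  β = (10 - (4)·-3.0000) / (8) = 2.7500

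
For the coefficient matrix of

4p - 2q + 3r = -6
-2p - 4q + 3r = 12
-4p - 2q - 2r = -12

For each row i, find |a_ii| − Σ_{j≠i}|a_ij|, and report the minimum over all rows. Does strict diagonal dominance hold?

row 1: |4| − (2+3) = -1
row 2: |-4| − (2+3) = -1
row 3: |-2| − (4+2) = -4
minimum over rows = -4 → not strictly diagonally dominant

-4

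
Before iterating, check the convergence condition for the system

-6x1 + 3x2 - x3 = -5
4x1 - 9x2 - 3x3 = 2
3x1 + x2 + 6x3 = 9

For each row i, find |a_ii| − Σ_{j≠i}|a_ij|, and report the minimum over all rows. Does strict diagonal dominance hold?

2

row 1: |-6| − (3+1) = 2
row 2: |-9| − (4+3) = 2
row 3: |6| − (3+1) = 2
minimum over rows = 2 → strictly diagonally dominant (convergence guaranteed)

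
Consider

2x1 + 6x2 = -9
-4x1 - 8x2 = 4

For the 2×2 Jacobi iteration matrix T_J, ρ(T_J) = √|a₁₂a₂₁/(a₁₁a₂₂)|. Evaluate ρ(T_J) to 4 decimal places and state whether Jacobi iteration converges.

1.2247

a₁₂a₂₁/(a₁₁a₂₂) = (6)·(-4) / ((2)·(-8)) = 1.500000
ρ = √|1.500000| = √1.500000 = 1.2247
ρ > 1, so Jacobi diverges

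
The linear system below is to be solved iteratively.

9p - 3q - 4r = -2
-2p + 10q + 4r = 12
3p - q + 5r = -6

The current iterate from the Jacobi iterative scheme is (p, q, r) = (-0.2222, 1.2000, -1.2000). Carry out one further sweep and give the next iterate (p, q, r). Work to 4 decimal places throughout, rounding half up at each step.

One sweep:
  p = (-2 - (-3)·1.2000 - (-4)·-1.2000) / (9) = -0.3556
  q = (12 - (-2)·-0.2222 - (4)·-1.2000) / (10) = 1.6356
  r = (-6 - (3)·-0.2222 - (-1)·1.2000) / (5) = -0.8267

(-0.3556, 1.6356, -0.8267)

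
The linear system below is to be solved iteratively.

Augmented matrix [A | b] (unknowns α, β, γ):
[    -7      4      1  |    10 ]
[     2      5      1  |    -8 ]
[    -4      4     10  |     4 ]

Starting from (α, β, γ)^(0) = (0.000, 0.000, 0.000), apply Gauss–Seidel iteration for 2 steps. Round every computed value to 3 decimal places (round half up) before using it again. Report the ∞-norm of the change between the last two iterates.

Iteration 1:
  α = (10 - (4)·0.000 - (1)·0.000) / (-7) = -1.429
  β = (-8 - (2)·-1.429 - (1)·0.000) / (5) = -1.028
  γ = (4 - (-4)·-1.429 - (4)·-1.028) / (10) = 0.240
Iteration 2:
  α = (10 - (4)·-1.028 - (1)·0.240) / (-7) = -1.982
  β = (-8 - (2)·-1.982 - (1)·0.240) / (5) = -0.855
  γ = (4 - (-4)·-1.982 - (4)·-0.855) / (10) = -0.051
Change: (-0.553, 0.173, -0.291) → max |·| = 0.553

0.553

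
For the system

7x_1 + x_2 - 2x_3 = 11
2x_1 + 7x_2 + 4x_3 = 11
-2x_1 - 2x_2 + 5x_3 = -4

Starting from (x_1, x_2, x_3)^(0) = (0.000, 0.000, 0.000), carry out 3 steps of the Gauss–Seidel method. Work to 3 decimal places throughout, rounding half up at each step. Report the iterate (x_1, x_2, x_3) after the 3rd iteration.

Iteration 1:
  x_1 = (11 - (1)·0.000 - (-2)·0.000) / (7) = 1.571
  x_2 = (11 - (2)·1.571 - (4)·0.000) / (7) = 1.123
  x_3 = (-4 - (-2)·1.571 - (-2)·1.123) / (5) = 0.278
Iteration 2:
  x_1 = (11 - (1)·1.123 - (-2)·0.278) / (7) = 1.490
  x_2 = (11 - (2)·1.490 - (4)·0.278) / (7) = 0.987
  x_3 = (-4 - (-2)·1.490 - (-2)·0.987) / (5) = 0.191
Iteration 3:
  x_1 = (11 - (1)·0.987 - (-2)·0.191) / (7) = 1.485
  x_2 = (11 - (2)·1.485 - (4)·0.191) / (7) = 1.038
  x_3 = (-4 - (-2)·1.485 - (-2)·1.038) / (5) = 0.209

(1.485, 1.038, 0.209)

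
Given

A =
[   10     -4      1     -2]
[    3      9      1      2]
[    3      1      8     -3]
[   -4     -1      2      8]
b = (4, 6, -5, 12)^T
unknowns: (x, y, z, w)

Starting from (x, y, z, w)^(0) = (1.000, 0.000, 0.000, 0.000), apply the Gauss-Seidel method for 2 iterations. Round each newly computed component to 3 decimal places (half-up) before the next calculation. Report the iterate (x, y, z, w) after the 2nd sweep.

(1.093, -0.043, -0.288, 2.113)

Iteration 1:
  x = (4 - (-4)·0.000 - (1)·0.000 - (-2)·0.000) / (10) = 0.400
  y = (6 - (3)·0.400 - (1)·0.000 - (2)·0.000) / (9) = 0.533
  z = (-5 - (3)·0.400 - (1)·0.533 - (-3)·0.000) / (8) = -0.842
  w = (12 - (-4)·0.400 - (-1)·0.533 - (2)·-0.842) / (8) = 1.977
Iteration 2:
  x = (4 - (-4)·0.533 - (1)·-0.842 - (-2)·1.977) / (10) = 1.093
  y = (6 - (3)·1.093 - (1)·-0.842 - (2)·1.977) / (9) = -0.043
  z = (-5 - (3)·1.093 - (1)·-0.043 - (-3)·1.977) / (8) = -0.288
  w = (12 - (-4)·1.093 - (-1)·-0.043 - (2)·-0.288) / (8) = 2.113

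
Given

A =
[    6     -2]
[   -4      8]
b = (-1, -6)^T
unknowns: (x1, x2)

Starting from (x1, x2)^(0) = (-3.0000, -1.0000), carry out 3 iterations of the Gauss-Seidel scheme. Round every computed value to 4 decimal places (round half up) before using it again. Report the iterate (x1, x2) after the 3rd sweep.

(-0.5000, -1.0000)

Iteration 1:
  x1 = (-1 - (-2)·-1.0000) / (6) = -0.5000
  x2 = (-6 - (-4)·-0.5000) / (8) = -1.0000
Iteration 2:
  x1 = (-1 - (-2)·-1.0000) / (6) = -0.5000
  x2 = (-6 - (-4)·-0.5000) / (8) = -1.0000
Iteration 3:
  x1 = (-1 - (-2)·-1.0000) / (6) = -0.5000
  x2 = (-6 - (-4)·-0.5000) / (8) = -1.0000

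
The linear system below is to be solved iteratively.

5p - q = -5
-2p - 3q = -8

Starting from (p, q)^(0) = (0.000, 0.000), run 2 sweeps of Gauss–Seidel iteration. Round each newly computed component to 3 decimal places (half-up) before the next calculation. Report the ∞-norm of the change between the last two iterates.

Iteration 1:
  p = (-5 - (-1)·0.000) / (5) = -1.000
  q = (-8 - (-2)·-1.000) / (-3) = 3.333
Iteration 2:
  p = (-5 - (-1)·3.333) / (5) = -0.333
  q = (-8 - (-2)·-0.333) / (-3) = 2.889
Change: (0.667, -0.444) → max |·| = 0.667

0.667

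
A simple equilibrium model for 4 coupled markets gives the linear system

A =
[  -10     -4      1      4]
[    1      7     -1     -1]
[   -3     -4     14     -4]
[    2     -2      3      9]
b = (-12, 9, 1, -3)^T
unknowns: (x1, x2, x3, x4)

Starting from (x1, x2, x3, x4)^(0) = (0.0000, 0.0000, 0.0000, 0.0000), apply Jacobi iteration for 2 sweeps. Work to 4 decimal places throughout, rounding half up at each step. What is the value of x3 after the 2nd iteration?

Iteration 1:
  x1 = (-12 - (-4)·0.0000 - (1)·0.0000 - (4)·0.0000) / (-10) = 1.2000
  x2 = (9 - (1)·0.0000 - (-1)·0.0000 - (-1)·0.0000) / (7) = 1.2857
  x3 = (1 - (-3)·0.0000 - (-4)·0.0000 - (-4)·0.0000) / (14) = 0.0714
  x4 = (-3 - (2)·0.0000 - (-2)·0.0000 - (3)·0.0000) / (9) = -0.3333
Iteration 2:
  x1 = (-12 - (-4)·1.2857 - (1)·0.0714 - (4)·-0.3333) / (-10) = 0.5595
  x2 = (9 - (1)·1.2000 - (-1)·0.0714 - (-1)·-0.3333) / (7) = 1.0769
  x3 = (1 - (-3)·1.2000 - (-4)·1.2857 - (-4)·-0.3333) / (14) = 0.6007
  x4 = (-3 - (2)·1.2000 - (-2)·1.2857 - (3)·0.0714) / (9) = -0.3381

0.6007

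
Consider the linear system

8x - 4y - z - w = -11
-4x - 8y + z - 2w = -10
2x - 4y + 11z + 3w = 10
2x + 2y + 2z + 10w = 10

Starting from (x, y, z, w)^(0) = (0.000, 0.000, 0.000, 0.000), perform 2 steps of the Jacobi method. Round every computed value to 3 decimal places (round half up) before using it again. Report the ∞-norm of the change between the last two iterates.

0.864

Iteration 1:
  x = (-11 - (-4)·0.000 - (-1)·0.000 - (-1)·0.000) / (8) = -1.375
  y = (-10 - (-4)·0.000 - (1)·0.000 - (-2)·0.000) / (-8) = 1.250
  z = (10 - (2)·0.000 - (-4)·0.000 - (3)·0.000) / (11) = 0.909
  w = (10 - (2)·0.000 - (2)·0.000 - (2)·0.000) / (10) = 1.000
Iteration 2:
  x = (-11 - (-4)·1.250 - (-1)·0.909 - (-1)·1.000) / (8) = -0.511
  y = (-10 - (-4)·-1.375 - (1)·0.909 - (-2)·1.000) / (-8) = 1.801
  z = (10 - (2)·-1.375 - (-4)·1.250 - (3)·1.000) / (11) = 1.341
  w = (10 - (2)·-1.375 - (2)·1.250 - (2)·0.909) / (10) = 0.843
Change: (0.864, 0.551, 0.432, -0.157) → max |·| = 0.864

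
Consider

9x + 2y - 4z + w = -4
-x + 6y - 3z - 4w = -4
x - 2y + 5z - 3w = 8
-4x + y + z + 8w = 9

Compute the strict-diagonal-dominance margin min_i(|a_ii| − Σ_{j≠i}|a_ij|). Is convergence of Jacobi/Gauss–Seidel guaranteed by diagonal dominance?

row 1: |9| − (2+4+1) = 2
row 2: |6| − (1+3+4) = -2
row 3: |5| − (1+2+3) = -1
row 4: |8| − (4+1+1) = 2
minimum over rows = -2 → not strictly diagonally dominant

-2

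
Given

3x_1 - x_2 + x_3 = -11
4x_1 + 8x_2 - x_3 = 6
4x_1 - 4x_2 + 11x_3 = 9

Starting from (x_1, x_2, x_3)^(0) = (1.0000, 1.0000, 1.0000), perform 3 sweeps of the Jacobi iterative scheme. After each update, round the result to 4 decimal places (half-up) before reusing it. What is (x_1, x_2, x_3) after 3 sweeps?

Iteration 1:
  x_1 = (-11 - (-1)·1.0000 - (1)·1.0000) / (3) = -3.6667
  x_2 = (6 - (4)·1.0000 - (-1)·1.0000) / (8) = 0.3750
  x_3 = (9 - (4)·1.0000 - (-4)·1.0000) / (11) = 0.8182
Iteration 2:
  x_1 = (-11 - (-1)·0.3750 - (1)·0.8182) / (3) = -3.8144
  x_2 = (6 - (4)·-3.6667 - (-1)·0.8182) / (8) = 2.6856
  x_3 = (9 - (4)·-3.6667 - (-4)·0.3750) / (11) = 2.2879
Iteration 3:
  x_1 = (-11 - (-1)·2.6856 - (1)·2.2879) / (3) = -3.5341
  x_2 = (6 - (4)·-3.8144 - (-1)·2.2879) / (8) = 2.9432
  x_3 = (9 - (4)·-3.8144 - (-4)·2.6856) / (11) = 3.1818

(-3.5341, 2.9432, 3.1818)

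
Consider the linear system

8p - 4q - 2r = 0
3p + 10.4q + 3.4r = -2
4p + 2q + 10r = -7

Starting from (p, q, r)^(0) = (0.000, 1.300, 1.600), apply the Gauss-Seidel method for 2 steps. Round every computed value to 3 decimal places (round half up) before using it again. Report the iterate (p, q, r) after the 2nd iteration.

Iteration 1:
  p = (0 - (-4)·1.300 - (-2)·1.600) / (8) = 1.050
  q = (-2 - (3)·1.050 - (3.4)·1.600) / (10.4) = -1.018
  r = (-7 - (4)·1.050 - (2)·-1.018) / (10) = -0.916
Iteration 2:
  p = (0 - (-4)·-1.018 - (-2)·-0.916) / (8) = -0.738
  q = (-2 - (3)·-0.738 - (3.4)·-0.916) / (10.4) = 0.320
  r = (-7 - (4)·-0.738 - (2)·0.320) / (10) = -0.469

(-0.738, 0.320, -0.469)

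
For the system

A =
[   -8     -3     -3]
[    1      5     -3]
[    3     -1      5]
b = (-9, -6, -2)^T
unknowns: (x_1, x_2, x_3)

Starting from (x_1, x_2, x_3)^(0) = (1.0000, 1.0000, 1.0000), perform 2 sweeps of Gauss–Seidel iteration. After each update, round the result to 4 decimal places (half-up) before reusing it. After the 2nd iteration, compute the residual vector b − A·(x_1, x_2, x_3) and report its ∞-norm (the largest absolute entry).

7.0478

Iteration 1:
  x_1 = (-9 - (-3)·1.0000 - (-3)·1.0000) / (-8) = 0.3750
  x_2 = (-6 - (1)·0.3750 - (-3)·1.0000) / (5) = -0.6750
  x_3 = (-2 - (3)·0.3750 - (-1)·-0.6750) / (5) = -0.7600
Iteration 2:
  x_1 = (-9 - (-3)·-0.6750 - (-3)·-0.7600) / (-8) = 1.6631
  x_2 = (-6 - (1)·1.6631 - (-3)·-0.7600) / (5) = -1.9886
  x_3 = (-2 - (3)·1.6631 - (-1)·-1.9886) / (5) = -1.7956
Residual b − A·x = (-7.0478, -3.1069, 0.0001); ∞-norm = 7.0478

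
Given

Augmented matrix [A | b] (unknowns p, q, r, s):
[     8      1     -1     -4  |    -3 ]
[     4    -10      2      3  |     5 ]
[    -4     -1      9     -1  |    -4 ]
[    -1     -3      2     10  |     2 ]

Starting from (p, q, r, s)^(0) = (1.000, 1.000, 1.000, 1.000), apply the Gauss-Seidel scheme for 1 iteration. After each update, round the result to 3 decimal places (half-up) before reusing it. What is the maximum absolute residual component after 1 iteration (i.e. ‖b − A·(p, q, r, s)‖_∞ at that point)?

Iteration 1:
  p = (-3 - (1)·1.000 - (-1)·1.000 - (-4)·1.000) / (8) = 0.125
  q = (5 - (4)·0.125 - (2)·1.000 - (3)·1.000) / (-10) = 0.050
  r = (-4 - (-4)·0.125 - (-1)·0.050 - (-1)·1.000) / (9) = -0.272
  s = (2 - (-1)·0.125 - (-3)·0.050 - (2)·-0.272) / (10) = 0.282
Residual b − A·x = (-3.194, 4.698, -0.720, -0.001); ∞-norm = 4.698

4.698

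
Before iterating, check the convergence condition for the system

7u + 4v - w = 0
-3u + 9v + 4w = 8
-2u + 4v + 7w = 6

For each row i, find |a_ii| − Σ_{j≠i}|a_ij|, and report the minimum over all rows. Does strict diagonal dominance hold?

row 1: |7| − (4+1) = 2
row 2: |9| − (3+4) = 2
row 3: |7| − (2+4) = 1
minimum over rows = 1 → strictly diagonally dominant (convergence guaranteed)

1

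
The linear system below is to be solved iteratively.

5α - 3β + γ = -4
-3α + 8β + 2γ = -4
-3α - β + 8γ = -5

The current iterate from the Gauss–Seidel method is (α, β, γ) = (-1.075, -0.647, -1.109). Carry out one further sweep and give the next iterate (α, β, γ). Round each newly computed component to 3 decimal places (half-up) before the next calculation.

One sweep:
  α = (-4 - (-3)·-0.647 - (1)·-1.109) / (5) = -0.966
  β = (-4 - (-3)·-0.966 - (2)·-1.109) / (8) = -0.585
  γ = (-5 - (-3)·-0.966 - (-1)·-0.585) / (8) = -1.060

(-0.966, -0.585, -1.060)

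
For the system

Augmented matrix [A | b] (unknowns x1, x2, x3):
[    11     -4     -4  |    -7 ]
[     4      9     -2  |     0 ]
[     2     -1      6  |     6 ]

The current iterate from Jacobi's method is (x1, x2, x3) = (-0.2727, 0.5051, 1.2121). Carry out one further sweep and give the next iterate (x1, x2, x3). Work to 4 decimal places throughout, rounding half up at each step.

(-0.0119, 0.3906, 1.1751)

One sweep:
  x1 = (-7 - (-4)·0.5051 - (-4)·1.2121) / (11) = -0.0119
  x2 = (0 - (4)·-0.2727 - (-2)·1.2121) / (9) = 0.3906
  x3 = (6 - (2)·-0.2727 - (-1)·0.5051) / (6) = 1.1751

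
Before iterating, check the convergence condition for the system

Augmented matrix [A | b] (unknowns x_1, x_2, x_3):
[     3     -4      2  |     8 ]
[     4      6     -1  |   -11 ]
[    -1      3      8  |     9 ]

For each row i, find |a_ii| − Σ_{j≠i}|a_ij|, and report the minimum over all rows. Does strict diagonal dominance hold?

-3

row 1: |3| − (4+2) = -3
row 2: |6| − (4+1) = 1
row 3: |8| − (1+3) = 4
minimum over rows = -3 → not strictly diagonally dominant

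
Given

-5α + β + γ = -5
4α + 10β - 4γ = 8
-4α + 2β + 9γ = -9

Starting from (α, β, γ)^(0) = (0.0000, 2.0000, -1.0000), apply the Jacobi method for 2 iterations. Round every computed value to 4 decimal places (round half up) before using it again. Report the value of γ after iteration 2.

Iteration 1:
  α = (-5 - (1)·2.0000 - (1)·-1.0000) / (-5) = 1.2000
  β = (8 - (4)·0.0000 - (-4)·-1.0000) / (10) = 0.4000
  γ = (-9 - (-4)·0.0000 - (2)·2.0000) / (9) = -1.4444
Iteration 2:
  α = (-5 - (1)·0.4000 - (1)·-1.4444) / (-5) = 0.7911
  β = (8 - (4)·1.2000 - (-4)·-1.4444) / (10) = -0.2578
  γ = (-9 - (-4)·1.2000 - (2)·0.4000) / (9) = -0.5556

-0.5556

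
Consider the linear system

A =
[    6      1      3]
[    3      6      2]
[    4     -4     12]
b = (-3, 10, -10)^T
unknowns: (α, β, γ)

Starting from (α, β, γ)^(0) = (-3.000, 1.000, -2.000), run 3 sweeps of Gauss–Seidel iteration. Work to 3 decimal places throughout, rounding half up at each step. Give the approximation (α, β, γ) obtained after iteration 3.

Iteration 1:
  α = (-3 - (1)·1.000 - (3)·-2.000) / (6) = 0.333
  β = (10 - (3)·0.333 - (2)·-2.000) / (6) = 2.167
  γ = (-10 - (4)·0.333 - (-4)·2.167) / (12) = -0.222
Iteration 2:
  α = (-3 - (1)·2.167 - (3)·-0.222) / (6) = -0.750
  β = (10 - (3)·-0.750 - (2)·-0.222) / (6) = 2.116
  γ = (-10 - (4)·-0.750 - (-4)·2.116) / (12) = 0.122
Iteration 3:
  α = (-3 - (1)·2.116 - (3)·0.122) / (6) = -0.914
  β = (10 - (3)·-0.914 - (2)·0.122) / (6) = 2.083
  γ = (-10 - (4)·-0.914 - (-4)·2.083) / (12) = 0.166

(-0.914, 2.083, 0.166)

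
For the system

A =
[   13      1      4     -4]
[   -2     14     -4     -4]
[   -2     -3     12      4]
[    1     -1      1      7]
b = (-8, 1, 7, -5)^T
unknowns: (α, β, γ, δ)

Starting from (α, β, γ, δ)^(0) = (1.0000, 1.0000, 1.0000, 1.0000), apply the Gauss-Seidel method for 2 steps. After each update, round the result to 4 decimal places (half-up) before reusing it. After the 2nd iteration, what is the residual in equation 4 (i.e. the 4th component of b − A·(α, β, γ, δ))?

-0.0003

Iteration 1:
  α = (-8 - (1)·1.0000 - (4)·1.0000 - (-4)·1.0000) / (13) = -0.6923
  β = (1 - (-2)·-0.6923 - (-4)·1.0000 - (-4)·1.0000) / (14) = 0.5440
  γ = (7 - (-2)·-0.6923 - (-3)·0.5440 - (4)·1.0000) / (12) = 0.2706
  δ = (-5 - (1)·-0.6923 - (-1)·0.5440 - (1)·0.2706) / (7) = -0.5763
Iteration 2:
  α = (-8 - (1)·0.5440 - (4)·0.2706 - (-4)·-0.5763) / (13) = -0.9178
  β = (1 - (-2)·-0.9178 - (-4)·0.2706 - (-4)·-0.5763) / (14) = -0.1470
  γ = (7 - (-2)·-0.9178 - (-3)·-0.1470 - (4)·-0.5763) / (12) = 0.5857
  δ = (-5 - (1)·-0.9178 - (-1)·-0.1470 - (1)·0.5857) / (7) = -0.6878
Residual b − A·x = (-1.0156, 0.8140, 0.4462, -0.0003)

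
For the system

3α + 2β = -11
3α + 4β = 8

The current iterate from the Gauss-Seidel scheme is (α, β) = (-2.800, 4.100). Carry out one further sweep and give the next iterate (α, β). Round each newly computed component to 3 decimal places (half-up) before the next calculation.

(-6.400, 6.800)

One sweep:
  α = (-11 - (2)·4.100) / (3) = -6.400
  β = (8 - (3)·-6.400) / (4) = 6.800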